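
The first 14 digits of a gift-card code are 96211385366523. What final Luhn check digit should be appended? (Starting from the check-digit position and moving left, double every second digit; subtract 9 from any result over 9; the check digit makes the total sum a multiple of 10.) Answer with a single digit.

Partial digits right→left: 3 2 5 6 6 3 5 8 3 1 1 2 6 9
Double every second digit counting from the check-digit position (so the 1st, 3rd, 5th, ... of the partial from the right).
  doubled (with −9 where >9): 6 1 3 1 6 2 3 → sum 22
  kept as-is: 2 6 3 8 1 2 9 → sum 31
Total = 22 + 31 = 53.
Check digit = (10 − (53 mod 10)) mod 10 = 7.

7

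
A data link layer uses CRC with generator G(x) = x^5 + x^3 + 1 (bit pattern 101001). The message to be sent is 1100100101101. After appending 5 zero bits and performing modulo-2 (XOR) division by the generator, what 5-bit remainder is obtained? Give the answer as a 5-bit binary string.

Append 5 zeros: 110010010110100000. Divide by 101001 (XOR where the leading bit is 1):
  pos 0: 110010 XOR 101001 = 011011
  pos 1: 110110 XOR 101001 = 011111
  pos 2: 111111 XOR 101001 = 010110
  pos 3: 101100 XOR 101001 = 000101
  pos 6: 101110 XOR 101001 = 000111
  pos 9: 111100 XOR 101001 = 010101
  pos 10: 101010 XOR 101001 = 000011
Remainder (last 5 bits) = 01100. This is the CRC / FCS.

01100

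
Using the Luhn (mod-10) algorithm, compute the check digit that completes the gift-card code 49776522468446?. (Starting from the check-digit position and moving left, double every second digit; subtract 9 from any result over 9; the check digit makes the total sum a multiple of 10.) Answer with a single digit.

2

Partial digits right→left: 6 4 4 8 6 4 2 2 5 6 7 7 9 4
Double every second digit counting from the check-digit position (so the 1st, 3rd, 5th, ... of the partial from the right).
  doubled (with −9 where >9): 3 8 3 4 1 5 9 → sum 33
  kept as-is: 4 8 4 2 6 7 4 → sum 35
Total = 33 + 35 = 68.
Check digit = (10 − (68 mod 10)) mod 10 = 2.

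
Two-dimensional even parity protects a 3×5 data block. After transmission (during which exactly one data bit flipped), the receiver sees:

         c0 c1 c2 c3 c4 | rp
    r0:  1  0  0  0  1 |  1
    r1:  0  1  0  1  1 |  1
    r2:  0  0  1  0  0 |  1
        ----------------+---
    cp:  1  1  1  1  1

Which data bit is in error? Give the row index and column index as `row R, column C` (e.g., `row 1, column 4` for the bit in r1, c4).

Recompute each row's even parity and compare to rp:
  r0: data parity 0, sent rp 1 → mismatch
  r1: data parity 1, sent rp 1 → ok
  r2: data parity 1, sent rp 1 → ok
Recompute each column's even parity and compare to cp:
  c0: data parity 1, sent cp 1 → ok
  c1: data parity 1, sent cp 1 → ok
  c2: data parity 1, sent cp 1 → ok
  c3: data parity 1, sent cp 1 → ok
  c4: data parity 0, sent cp 1 → mismatch
Exactly one row (r0) and one column (c4) fail → the flipped bit is at their intersection.

row 0, column 4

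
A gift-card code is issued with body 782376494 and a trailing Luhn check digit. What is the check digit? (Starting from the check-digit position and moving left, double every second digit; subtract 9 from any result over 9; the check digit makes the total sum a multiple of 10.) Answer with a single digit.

4

Partial digits right→left: 4 9 4 6 7 3 2 8 7
Double every second digit counting from the check-digit position (so the 1st, 3rd, 5th, ... of the partial from the right).
  doubled (with −9 where >9): 8 8 5 4 5 → sum 30
  kept as-is: 9 6 3 8 → sum 26
Total = 30 + 26 = 56.
Check digit = (10 − (56 mod 10)) mod 10 = 4.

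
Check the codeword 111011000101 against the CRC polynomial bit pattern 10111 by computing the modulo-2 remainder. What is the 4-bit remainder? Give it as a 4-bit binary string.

Modulo-2 division of 111011000101 by 10111:
  pos 0: 11101 XOR 10111 = 01010
  pos 1: 10101 XOR 10111 = 00010
  pos 4: 10000 XOR 10111 = 00111
  pos 6: 11110 XOR 10111 = 01001
  pos 7: 10011 XOR 10111 = 00100
Remainder = 0100 (nonzero — an error is detected).

0100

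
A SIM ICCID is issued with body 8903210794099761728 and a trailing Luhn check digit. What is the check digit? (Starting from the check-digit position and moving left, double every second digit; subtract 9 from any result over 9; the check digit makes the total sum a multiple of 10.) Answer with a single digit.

Partial digits right→left: 8 2 7 1 6 7 9 9 0 4 9 7 0 1 2 3 0 9 8
Double every second digit counting from the check-digit position (so the 1st, 3rd, 5th, ... of the partial from the right).
  doubled (with −9 where >9): 7 5 3 9 0 9 0 4 0 7 → sum 44
  kept as-is: 2 1 7 9 4 7 1 3 9 → sum 43
Total = 44 + 43 = 87.
Check digit = (10 − (87 mod 10)) mod 10 = 3.

3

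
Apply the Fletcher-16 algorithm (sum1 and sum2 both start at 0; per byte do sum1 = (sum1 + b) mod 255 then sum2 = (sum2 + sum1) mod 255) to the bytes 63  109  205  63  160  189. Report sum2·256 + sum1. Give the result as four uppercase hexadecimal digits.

Running sums (mod 255):
  after byte 0 (63): sum1=63, sum2=63
  after byte 1 (109): sum1=172, sum2=235
  after byte 2 (205): sum1=122, sum2=102
  after byte 3 (63): sum1=185, sum2=32
  after byte 4 (160): sum1=90, sum2=122
  after byte 5 (189): sum1=24, sum2=146
Checksum = sum2·256 + sum1 = 146·256 + 24 = 37400 = 0x9218.

9218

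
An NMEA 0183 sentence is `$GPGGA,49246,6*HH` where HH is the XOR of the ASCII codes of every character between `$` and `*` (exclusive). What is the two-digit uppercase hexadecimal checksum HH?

XOR the ASCII codes of the payload characters:
  'G' = 0x47 → acc = 0x47
  'P' = 0x50 → acc = 0x17
  'G' = 0x47 → acc = 0x50
  'G' = 0x47 → acc = 0x17
  'A' = 0x41 → acc = 0x56
  ',' = 0x2C → acc = 0x7A
  '4' = 0x34 → acc = 0x4E
  '9' = 0x39 → acc = 0x77
  '2' = 0x32 → acc = 0x45
  '4' = 0x34 → acc = 0x71
  '6' = 0x36 → acc = 0x47
  ',' = 0x2C → acc = 0x6B
  '6' = 0x36 → acc = 0x5D
Checksum = 0x5D.

5D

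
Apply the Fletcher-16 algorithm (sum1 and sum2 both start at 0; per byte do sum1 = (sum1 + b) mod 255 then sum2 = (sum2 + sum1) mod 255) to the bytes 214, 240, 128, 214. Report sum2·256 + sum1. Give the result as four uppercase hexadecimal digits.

Running sums (mod 255):
  after byte 0 (214): sum1=214, sum2=214
  after byte 1 (240): sum1=199, sum2=158
  after byte 2 (128): sum1=72, sum2=230
  after byte 3 (214): sum1=31, sum2=6
Checksum = sum2·256 + sum1 = 6·256 + 31 = 1567 = 0x061F.

061F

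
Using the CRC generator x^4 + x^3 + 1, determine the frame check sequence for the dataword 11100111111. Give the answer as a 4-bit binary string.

1000

Append 4 zeros: 111001111110000. Divide by 11001 (XOR where the leading bit is 1):
  pos 0: 11100 XOR 11001 = 00101
  pos 2: 10111 XOR 11001 = 01110
  pos 3: 11101 XOR 11001 = 00100
  pos 5: 10011 XOR 11001 = 01010
  pos 6: 10101 XOR 11001 = 01100
  pos 7: 11000 XOR 11001 = 00001
Remainder (last 4 bits) = 1000. This is the CRC / FCS.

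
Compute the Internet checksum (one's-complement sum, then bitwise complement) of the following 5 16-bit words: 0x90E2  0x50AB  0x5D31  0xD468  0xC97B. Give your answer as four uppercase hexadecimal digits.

235C

One's-complement addition (fold any carry out of bit 15 back into bit 0):
  0x90E2 + 0x50AB = 0x0E18D
  0xE18D + 0x5D31 = 0x13EBE → wrap carry → 0x3EBF
  0x3EBF + 0xD468 = 0x11327 → wrap carry → 0x1328
  0x1328 + 0xC97B = 0x0DCA3
One's-complement sum = 0xDCA3.
Checksum = ~0xDCA3 & 0xFFFF = 0x235C.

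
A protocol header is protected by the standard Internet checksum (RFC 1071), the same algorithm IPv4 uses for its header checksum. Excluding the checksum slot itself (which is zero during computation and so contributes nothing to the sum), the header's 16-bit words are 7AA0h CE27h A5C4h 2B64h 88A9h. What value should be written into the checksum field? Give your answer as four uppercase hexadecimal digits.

5D65

One's-complement addition (fold any carry out of bit 15 back into bit 0):
  0x7AA0 + 0xCE27 = 0x148C7 → wrap carry → 0x48C8
  0x48C8 + 0xA5C4 = 0x0EE8C
  0xEE8C + 0x2B64 = 0x119F0 → wrap carry → 0x19F1
  0x19F1 + 0x88A9 = 0x0A29A
One's-complement sum = 0xA29A.
Checksum = ~0xA29A & 0xFFFF = 0x5D65.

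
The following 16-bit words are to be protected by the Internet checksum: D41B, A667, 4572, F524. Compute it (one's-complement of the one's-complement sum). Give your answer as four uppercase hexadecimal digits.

One's-complement addition (fold any carry out of bit 15 back into bit 0):
  0xD41B + 0xA667 = 0x17A82 → wrap carry → 0x7A83
  0x7A83 + 0x4572 = 0x0BFF5
  0xBFF5 + 0xF524 = 0x1B519 → wrap carry → 0xB51A
One's-complement sum = 0xB51A.
Checksum = ~0xB51A & 0xFFFF = 0x4AE5.

4AE5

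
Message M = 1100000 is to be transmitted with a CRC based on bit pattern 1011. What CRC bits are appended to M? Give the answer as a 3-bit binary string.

Append 3 zeros: 1100000000. Divide by 1011 (XOR where the leading bit is 1):
  pos 0: 1100 XOR 1011 = 0111
  pos 1: 1110 XOR 1011 = 0101
  pos 2: 1010 XOR 1011 = 0001
  pos 5: 1000 XOR 1011 = 0011
Remainder (last 3 bits) = 110. This is the CRC / FCS.

110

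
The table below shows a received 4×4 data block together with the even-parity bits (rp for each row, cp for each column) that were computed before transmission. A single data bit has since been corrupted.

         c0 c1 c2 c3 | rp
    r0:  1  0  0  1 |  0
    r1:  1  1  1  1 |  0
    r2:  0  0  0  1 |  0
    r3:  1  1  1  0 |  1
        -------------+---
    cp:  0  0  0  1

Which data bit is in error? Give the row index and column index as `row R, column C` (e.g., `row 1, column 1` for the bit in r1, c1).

row 2, column 0

Recompute each row's even parity and compare to rp:
  r0: data parity 0, sent rp 0 → ok
  r1: data parity 0, sent rp 0 → ok
  r2: data parity 1, sent rp 0 → mismatch
  r3: data parity 1, sent rp 1 → ok
Recompute each column's even parity and compare to cp:
  c0: data parity 1, sent cp 0 → mismatch
  c1: data parity 0, sent cp 0 → ok
  c2: data parity 0, sent cp 0 → ok
  c3: data parity 1, sent cp 1 → ok
Exactly one row (r2) and one column (c0) fail → the flipped bit is at their intersection.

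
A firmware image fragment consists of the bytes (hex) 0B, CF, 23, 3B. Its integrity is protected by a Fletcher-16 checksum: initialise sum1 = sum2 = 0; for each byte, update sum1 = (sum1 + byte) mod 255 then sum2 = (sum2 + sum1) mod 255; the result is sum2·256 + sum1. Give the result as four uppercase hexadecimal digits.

1D39

Running sums (mod 255):
  after byte 0 (0B): sum1=11, sum2=11
  after byte 1 (CF): sum1=218, sum2=229
  after byte 2 (23): sum1=253, sum2=227
  after byte 3 (3B): sum1=57, sum2=29
Checksum = sum2·256 + sum1 = 29·256 + 57 = 7481 = 0x1D39.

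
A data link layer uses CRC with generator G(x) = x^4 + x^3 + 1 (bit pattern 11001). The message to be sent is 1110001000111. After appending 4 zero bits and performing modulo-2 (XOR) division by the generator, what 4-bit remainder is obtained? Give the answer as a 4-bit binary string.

1000

Append 4 zeros: 11100010001110000. Divide by 11001 (XOR where the leading bit is 1):
  pos 0: 11100 XOR 11001 = 00101
  pos 2: 10101 XOR 11001 = 01100
  pos 3: 11000 XOR 11001 = 00001
  pos 7: 10011 XOR 11001 = 01010
  pos 8: 10101 XOR 11001 = 01100
  pos 9: 11000 XOR 11001 = 00001
Remainder (last 4 bits) = 1000. This is the CRC / FCS.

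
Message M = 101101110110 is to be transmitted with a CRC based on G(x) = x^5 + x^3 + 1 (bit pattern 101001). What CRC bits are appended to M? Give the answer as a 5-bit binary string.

00100

Append 5 zeros: 10110111011000000. Divide by 101001 (XOR where the leading bit is 1):
  pos 0: 101101 XOR 101001 = 000100
  pos 3: 100110 XOR 101001 = 001111
  pos 5: 111111 XOR 101001 = 010110
  pos 6: 101100 XOR 101001 = 000101
  pos 9: 101000 XOR 101001 = 000001
Remainder (last 5 bits) = 00100. This is the CRC / FCS.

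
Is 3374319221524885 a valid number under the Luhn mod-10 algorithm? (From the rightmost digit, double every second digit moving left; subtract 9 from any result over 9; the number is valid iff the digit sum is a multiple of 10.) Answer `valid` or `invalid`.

invalid

From the right, keep odd positions and double even positions (subtract 9 from any doubled value over 9):
  doubled (positions 2,4,...): 7 8 1 4 9 6 5 6 → sum 46
  kept (positions 1,3,...): 5 8 2 1 2 1 4 3 → sum 26
Total = 72.
72 mod 10 = 2, so the number is invalid.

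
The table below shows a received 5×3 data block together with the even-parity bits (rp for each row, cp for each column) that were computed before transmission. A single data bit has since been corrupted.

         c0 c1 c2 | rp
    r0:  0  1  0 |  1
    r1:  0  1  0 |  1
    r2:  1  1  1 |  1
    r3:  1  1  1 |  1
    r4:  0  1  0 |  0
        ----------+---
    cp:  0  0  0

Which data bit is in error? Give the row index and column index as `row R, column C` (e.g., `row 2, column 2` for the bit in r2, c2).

Recompute each row's even parity and compare to rp:
  r0: data parity 1, sent rp 1 → ok
  r1: data parity 1, sent rp 1 → ok
  r2: data parity 1, sent rp 1 → ok
  r3: data parity 1, sent rp 1 → ok
  r4: data parity 1, sent rp 0 → mismatch
Recompute each column's even parity and compare to cp:
  c0: data parity 0, sent cp 0 → ok
  c1: data parity 1, sent cp 0 → mismatch
  c2: data parity 0, sent cp 0 → ok
Exactly one row (r4) and one column (c1) fail → the flipped bit is at their intersection.

row 4, column 1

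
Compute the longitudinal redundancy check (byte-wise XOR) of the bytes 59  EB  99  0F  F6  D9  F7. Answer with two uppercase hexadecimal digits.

FC

XOR the bytes together:
  start with 0x59
  0x59 ⊕ 0xEB = 0xB2
  0xB2 ⊕ 0x99 = 0x2B
  0x2B ⊕ 0x0F = 0x24
  0x24 ⊕ 0xF6 = 0xD2
  0xD2 ⊕ 0xD9 = 0x0B
  0x0B ⊕ 0xF7 = 0xFC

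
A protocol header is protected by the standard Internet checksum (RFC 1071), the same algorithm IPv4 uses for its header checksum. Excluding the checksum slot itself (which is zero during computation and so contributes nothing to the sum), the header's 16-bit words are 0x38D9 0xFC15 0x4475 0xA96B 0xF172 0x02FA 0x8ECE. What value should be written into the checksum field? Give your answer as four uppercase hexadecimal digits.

One's-complement addition (fold any carry out of bit 15 back into bit 0):
  0x38D9 + 0xFC15 = 0x134EE → wrap carry → 0x34EF
  0x34EF + 0x4475 = 0x07964
  0x7964 + 0xA96B = 0x122CF → wrap carry → 0x22D0
  0x22D0 + 0xF172 = 0x11442 → wrap carry → 0x1443
  0x1443 + 0x02FA = 0x0173D
  0x173D + 0x8ECE = 0x0A60B
One's-complement sum = 0xA60B.
Checksum = ~0xA60B & 0xFFFF = 0x59F4.

59F4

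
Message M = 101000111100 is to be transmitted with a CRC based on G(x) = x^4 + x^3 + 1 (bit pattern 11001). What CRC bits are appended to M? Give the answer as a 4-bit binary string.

0100

Append 4 zeros: 1010001111000000. Divide by 11001 (XOR where the leading bit is 1):
  pos 0: 10100 XOR 11001 = 01101
  pos 1: 11010 XOR 11001 = 00011
  pos 4: 11111 XOR 11001 = 00110
  pos 6: 11010 XOR 11001 = 00011
  pos 9: 11000 XOR 11001 = 00001
Remainder (last 4 bits) = 0100. This is the CRC / FCS.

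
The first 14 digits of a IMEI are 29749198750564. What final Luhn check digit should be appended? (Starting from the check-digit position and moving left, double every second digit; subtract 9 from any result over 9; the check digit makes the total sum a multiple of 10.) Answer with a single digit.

4

Partial digits right→left: 4 6 5 0 5 7 8 9 1 9 4 7 9 2
Double every second digit counting from the check-digit position (so the 1st, 3rd, 5th, ... of the partial from the right).
  doubled (with −9 where >9): 8 1 1 7 2 8 9 → sum 36
  kept as-is: 6 0 7 9 9 7 2 → sum 40
Total = 36 + 40 = 76.
Check digit = (10 − (76 mod 10)) mod 10 = 4.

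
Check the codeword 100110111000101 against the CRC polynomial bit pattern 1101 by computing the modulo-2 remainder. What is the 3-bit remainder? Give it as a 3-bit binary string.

011

Modulo-2 division of 100110111000101 by 1101:
  pos 0: 1001 XOR 1101 = 0100
  pos 1: 1001 XOR 1101 = 0100
  pos 2: 1000 XOR 1101 = 0101
  pos 3: 1011 XOR 1101 = 0110
  pos 4: 1101 XOR 1101 = 0000
  pos 8: 1000 XOR 1101 = 0101
  pos 9: 1011 XOR 1101 = 0110
  pos 10: 1100 XOR 1101 = 0001
Remainder = 011 (nonzero — an error is detected).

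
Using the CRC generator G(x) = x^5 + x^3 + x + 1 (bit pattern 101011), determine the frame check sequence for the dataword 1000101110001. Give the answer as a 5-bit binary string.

Append 5 zeros: 100010111000100000. Divide by 101011 (XOR where the leading bit is 1):
  pos 0: 100010 XOR 101011 = 001001
  pos 2: 100111 XOR 101011 = 001100
  pos 4: 110010 XOR 101011 = 011001
  pos 5: 110010 XOR 101011 = 011001
  pos 6: 110010 XOR 101011 = 011001
  pos 7: 110011 XOR 101011 = 011000
  pos 8: 110000 XOR 101011 = 011011
  pos 9: 110110 XOR 101011 = 011101
  pos 10: 111010 XOR 101011 = 010001
  pos 11: 100010 XOR 101011 = 001001
Remainder (last 5 bits) = 10010. This is the CRC / FCS.

10010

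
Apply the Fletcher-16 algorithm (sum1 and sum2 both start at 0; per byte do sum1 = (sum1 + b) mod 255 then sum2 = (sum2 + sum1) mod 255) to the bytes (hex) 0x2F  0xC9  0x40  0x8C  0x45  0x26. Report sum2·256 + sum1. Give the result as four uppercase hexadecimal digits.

Running sums (mod 255):
  after byte 0 (0x2F): sum1=47, sum2=47
  after byte 1 (0xC9): sum1=248, sum2=40
  after byte 2 (0x40): sum1=57, sum2=97
  after byte 3 (0x8C): sum1=197, sum2=39
  after byte 4 (0x45): sum1=11, sum2=50
  after byte 5 (0x26): sum1=49, sum2=99
Checksum = sum2·256 + sum1 = 99·256 + 49 = 25393 = 0x6331.

6331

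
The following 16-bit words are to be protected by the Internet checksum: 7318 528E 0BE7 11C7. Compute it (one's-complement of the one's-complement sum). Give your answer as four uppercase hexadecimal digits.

One's-complement addition (fold any carry out of bit 15 back into bit 0):
  0x7318 + 0x528E = 0x0C5A6
  0xC5A6 + 0x0BE7 = 0x0D18D
  0xD18D + 0x11C7 = 0x0E354
One's-complement sum = 0xE354.
Checksum = ~0xE354 & 0xFFFF = 0x1CAB.

1CAB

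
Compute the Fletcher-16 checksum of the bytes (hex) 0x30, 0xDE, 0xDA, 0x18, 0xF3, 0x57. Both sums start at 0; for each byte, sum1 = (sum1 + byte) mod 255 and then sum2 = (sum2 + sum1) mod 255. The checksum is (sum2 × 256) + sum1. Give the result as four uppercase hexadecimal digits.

6E4D

Running sums (mod 255):
  after byte 0 (0x30): sum1=48, sum2=48
  after byte 1 (0xDE): sum1=15, sum2=63
  after byte 2 (0xDA): sum1=233, sum2=41
  after byte 3 (0x18): sum1=2, sum2=43
  after byte 4 (0xF3): sum1=245, sum2=33
  after byte 5 (0x57): sum1=77, sum2=110
Checksum = sum2·256 + sum1 = 110·256 + 77 = 28237 = 0x6E4D.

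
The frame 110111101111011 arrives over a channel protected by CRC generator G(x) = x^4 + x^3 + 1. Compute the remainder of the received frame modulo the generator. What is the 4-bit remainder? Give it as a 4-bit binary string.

0000

Modulo-2 division of 110111101111011 by 11001:
  pos 0: 11011 XOR 11001 = 00010
  pos 3: 10110 XOR 11001 = 01111
  pos 4: 11111 XOR 11001 = 00110
  pos 6: 11011 XOR 11001 = 00010
  pos 9: 10101 XOR 11001 = 01100
  pos 10: 11001 XOR 11001 = 00000
Remainder = 0000 (zero — the frame passes the CRC check).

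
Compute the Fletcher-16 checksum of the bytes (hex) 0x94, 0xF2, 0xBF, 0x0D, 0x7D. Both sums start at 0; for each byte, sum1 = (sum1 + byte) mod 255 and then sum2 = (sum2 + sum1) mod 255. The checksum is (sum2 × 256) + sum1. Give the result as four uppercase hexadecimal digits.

Running sums (mod 255):
  after byte 0 (0x94): sum1=148, sum2=148
  after byte 1 (0xF2): sum1=135, sum2=28
  after byte 2 (0xBF): sum1=71, sum2=99
  after byte 3 (0x0D): sum1=84, sum2=183
  after byte 4 (0x7D): sum1=209, sum2=137
Checksum = sum2·256 + sum1 = 137·256 + 209 = 35281 = 0x89D1.

89D1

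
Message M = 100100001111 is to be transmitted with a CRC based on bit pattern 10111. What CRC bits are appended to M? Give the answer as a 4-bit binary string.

1111

Append 4 zeros: 1001000011110000. Divide by 10111 (XOR where the leading bit is 1):
  pos 0: 10010 XOR 10111 = 00101
  pos 2: 10100 XOR 10111 = 00011
  pos 5: 11011 XOR 10111 = 01100
  pos 6: 11001 XOR 10111 = 01110
  pos 7: 11101 XOR 10111 = 01010
  pos 8: 10100 XOR 10111 = 00011
  pos 11: 11000 XOR 10111 = 01111
Remainder (last 4 bits) = 1111. This is the CRC / FCS.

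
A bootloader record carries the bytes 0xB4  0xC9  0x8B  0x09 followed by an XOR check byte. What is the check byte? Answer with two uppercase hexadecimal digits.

XOR the bytes together:
  start with 0xB4
  0xB4 ⊕ 0xC9 = 0x7D
  0x7D ⊕ 0x8B = 0xF6
  0xF6 ⊕ 0x09 = 0xFF

FF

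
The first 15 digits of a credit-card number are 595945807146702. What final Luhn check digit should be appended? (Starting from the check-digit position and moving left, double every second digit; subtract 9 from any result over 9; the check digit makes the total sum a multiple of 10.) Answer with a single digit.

Partial digits right→left: 2 0 7 6 4 1 7 0 8 5 4 9 5 9 5
Double every second digit counting from the check-digit position (so the 1st, 3rd, 5th, ... of the partial from the right).
  doubled (with −9 where >9): 4 5 8 5 7 8 1 1 → sum 39
  kept as-is: 0 6 1 0 5 9 9 → sum 30
Total = 39 + 30 = 69.
Check digit = (10 − (69 mod 10)) mod 10 = 1.

1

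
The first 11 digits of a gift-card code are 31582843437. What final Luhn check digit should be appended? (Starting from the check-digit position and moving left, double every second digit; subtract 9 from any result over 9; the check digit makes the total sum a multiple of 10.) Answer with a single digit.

Partial digits right→left: 7 3 4 3 4 8 2 8 5 1 3
Double every second digit counting from the check-digit position (so the 1st, 3rd, 5th, ... of the partial from the right).
  doubled (with −9 where >9): 5 8 8 4 1 6 → sum 32
  kept as-is: 3 3 8 8 1 → sum 23
Total = 32 + 23 = 55.
Check digit = (10 − (55 mod 10)) mod 10 = 5.

5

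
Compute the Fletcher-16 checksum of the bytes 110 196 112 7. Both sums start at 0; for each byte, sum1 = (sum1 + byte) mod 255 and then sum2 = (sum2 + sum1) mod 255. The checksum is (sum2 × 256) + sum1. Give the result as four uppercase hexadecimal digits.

EFAA

Running sums (mod 255):
  after byte 0 (110): sum1=110, sum2=110
  after byte 1 (196): sum1=51, sum2=161
  after byte 2 (112): sum1=163, sum2=69
  after byte 3 (7): sum1=170, sum2=239
Checksum = sum2·256 + sum1 = 239·256 + 170 = 61354 = 0xEFAA.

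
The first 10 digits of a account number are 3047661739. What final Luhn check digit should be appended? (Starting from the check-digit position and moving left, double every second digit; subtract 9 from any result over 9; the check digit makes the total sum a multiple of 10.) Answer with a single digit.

Partial digits right→left: 9 3 7 1 6 6 7 4 0 3
Double every second digit counting from the check-digit position (so the 1st, 3rd, 5th, ... of the partial from the right).
  doubled (with −9 where >9): 9 5 3 5 0 → sum 22
  kept as-is: 3 1 6 4 3 → sum 17
Total = 22 + 17 = 39.
Check digit = (10 − (39 mod 10)) mod 10 = 1.

1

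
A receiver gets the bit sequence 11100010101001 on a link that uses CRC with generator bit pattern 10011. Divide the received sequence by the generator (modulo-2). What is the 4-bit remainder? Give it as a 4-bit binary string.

Modulo-2 division of 11100010101001 by 10011:
  pos 0: 11100 XOR 10011 = 01111
  pos 1: 11110 XOR 10011 = 01101
  pos 2: 11011 XOR 10011 = 01000
  pos 3: 10000 XOR 10011 = 00011
  pos 6: 11101 XOR 10011 = 01110
  pos 7: 11100 XOR 10011 = 01111
  pos 8: 11110 XOR 10011 = 01101
  pos 9: 11011 XOR 10011 = 01000
Remainder = 1000 (nonzero — an error is detected).

1000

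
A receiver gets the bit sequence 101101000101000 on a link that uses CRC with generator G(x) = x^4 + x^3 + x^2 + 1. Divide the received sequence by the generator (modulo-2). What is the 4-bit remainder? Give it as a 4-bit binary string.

Modulo-2 division of 101101000101000 by 11101:
  pos 0: 10110 XOR 11101 = 01011
  pos 1: 10111 XOR 11101 = 01010
  pos 2: 10100 XOR 11101 = 01001
  pos 3: 10010 XOR 11101 = 01111
  pos 4: 11110 XOR 11101 = 00011
  pos 7: 11101 XOR 11101 = 00000
Remainder = 0000 (zero — the frame passes the CRC check).

0000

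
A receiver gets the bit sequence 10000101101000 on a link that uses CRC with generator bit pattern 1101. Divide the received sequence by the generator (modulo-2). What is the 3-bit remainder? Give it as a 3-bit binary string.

100

Modulo-2 division of 10000101101000 by 1101:
  pos 0: 1000 XOR 1101 = 0101
  pos 1: 1010 XOR 1101 = 0111
  pos 2: 1111 XOR 1101 = 0010
  pos 4: 1001 XOR 1101 = 0100
  pos 5: 1001 XOR 1101 = 0100
  pos 6: 1000 XOR 1101 = 0101
  pos 7: 1011 XOR 1101 = 0110
  pos 8: 1100 XOR 1101 = 0001
Remainder = 100 (nonzero — an error is detected).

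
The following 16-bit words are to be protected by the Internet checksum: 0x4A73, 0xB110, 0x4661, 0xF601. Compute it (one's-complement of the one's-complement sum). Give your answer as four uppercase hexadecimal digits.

C818

One's-complement addition (fold any carry out of bit 15 back into bit 0):
  0x4A73 + 0xB110 = 0x0FB83
  0xFB83 + 0x4661 = 0x141E4 → wrap carry → 0x41E5
  0x41E5 + 0xF601 = 0x137E6 → wrap carry → 0x37E7
One's-complement sum = 0x37E7.
Checksum = ~0x37E7 & 0xFFFF = 0xC818.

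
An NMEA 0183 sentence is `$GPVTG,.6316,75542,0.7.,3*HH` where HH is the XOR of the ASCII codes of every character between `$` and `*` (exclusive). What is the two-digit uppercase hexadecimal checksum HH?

XOR the ASCII codes of the payload characters:
  'G' = 0x47 → acc = 0x47
  'P' = 0x50 → acc = 0x17
  'V' = 0x56 → acc = 0x41
  'T' = 0x54 → acc = 0x15
  'G' = 0x47 → acc = 0x52
  ',' = 0x2C → acc = 0x7E
  '.' = 0x2E → acc = 0x50
  '6' = 0x36 → acc = 0x66
  '3' = 0x33 → acc = 0x55
  '1' = 0x31 → acc = 0x64
  '6' = 0x36 → acc = 0x52
  ',' = 0x2C → acc = 0x7E
  '7' = 0x37 → acc = 0x49
  '5' = 0x35 → acc = 0x7C
  '5' = 0x35 → acc = 0x49
  '4' = 0x34 → acc = 0x7D
  '2' = 0x32 → acc = 0x4F
  ',' = 0x2C → acc = 0x63
  '0' = 0x30 → acc = 0x53
  '.' = 0x2E → acc = 0x7D
  '7' = 0x37 → acc = 0x4A
  '.' = 0x2E → acc = 0x64
  ',' = 0x2C → acc = 0x48
  '3' = 0x33 → acc = 0x7B
Checksum = 0x7B.

7B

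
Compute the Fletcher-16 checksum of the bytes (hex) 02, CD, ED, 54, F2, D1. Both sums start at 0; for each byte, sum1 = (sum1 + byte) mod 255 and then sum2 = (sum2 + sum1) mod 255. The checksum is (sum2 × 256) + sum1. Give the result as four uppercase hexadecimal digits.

7DD6

Running sums (mod 255):
  after byte 0 (02): sum1=2, sum2=2
  after byte 1 (CD): sum1=207, sum2=209
  after byte 2 (ED): sum1=189, sum2=143
  after byte 3 (54): sum1=18, sum2=161
  after byte 4 (F2): sum1=5, sum2=166
  after byte 5 (D1): sum1=214, sum2=125
Checksum = sum2·256 + sum1 = 125·256 + 214 = 32214 = 0x7DD6.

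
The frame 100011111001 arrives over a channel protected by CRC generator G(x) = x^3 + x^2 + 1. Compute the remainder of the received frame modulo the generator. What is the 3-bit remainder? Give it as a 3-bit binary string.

Modulo-2 division of 100011111001 by 1101:
  pos 0: 1000 XOR 1101 = 0101
  pos 1: 1011 XOR 1101 = 0110
  pos 2: 1101 XOR 1101 = 0000
  pos 6: 1110 XOR 1101 = 0011
  pos 8: 1101 XOR 1101 = 0000
Remainder = 000 (zero — the frame passes the CRC check).

000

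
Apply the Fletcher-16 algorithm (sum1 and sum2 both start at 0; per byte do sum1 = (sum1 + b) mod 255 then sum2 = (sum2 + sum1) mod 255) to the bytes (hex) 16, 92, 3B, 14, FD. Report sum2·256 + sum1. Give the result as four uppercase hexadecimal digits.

90F5

Running sums (mod 255):
  after byte 0 (16): sum1=22, sum2=22
  after byte 1 (92): sum1=168, sum2=190
  after byte 2 (3B): sum1=227, sum2=162
  after byte 3 (14): sum1=247, sum2=154
  after byte 4 (FD): sum1=245, sum2=144
Checksum = sum2·256 + sum1 = 144·256 + 245 = 37109 = 0x90F5.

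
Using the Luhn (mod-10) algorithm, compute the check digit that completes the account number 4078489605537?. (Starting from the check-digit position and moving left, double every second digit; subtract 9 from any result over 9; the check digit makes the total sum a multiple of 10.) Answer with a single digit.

Partial digits right→left: 7 3 5 5 0 6 9 8 4 8 7 0 4
Double every second digit counting from the check-digit position (so the 1st, 3rd, 5th, ... of the partial from the right).
  doubled (with −9 where >9): 5 1 0 9 8 5 8 → sum 36
  kept as-is: 3 5 6 8 8 0 → sum 30
Total = 36 + 30 = 66.
Check digit = (10 − (66 mod 10)) mod 10 = 4.

4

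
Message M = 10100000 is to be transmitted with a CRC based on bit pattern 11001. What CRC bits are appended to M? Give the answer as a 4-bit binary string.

1000

Append 4 zeros: 101000000000. Divide by 11001 (XOR where the leading bit is 1):
  pos 0: 10100 XOR 11001 = 01101
  pos 1: 11010 XOR 11001 = 00011
  pos 4: 11000 XOR 11001 = 00001
Remainder (last 4 bits) = 1000. This is the CRC / FCS.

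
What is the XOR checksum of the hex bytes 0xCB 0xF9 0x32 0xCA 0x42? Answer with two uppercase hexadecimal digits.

88

XOR the bytes together:
  start with 0xCB
  0xCB ⊕ 0xF9 = 0x32
  0x32 ⊕ 0x32 = 0x00
  0x00 ⊕ 0xCA = 0xCA
  0xCA ⊕ 0x42 = 0x88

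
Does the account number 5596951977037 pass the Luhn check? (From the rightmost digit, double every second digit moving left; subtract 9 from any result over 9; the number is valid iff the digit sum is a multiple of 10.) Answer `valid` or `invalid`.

invalid

From the right, keep odd positions and double even positions (subtract 9 from any doubled value over 9):
  doubled (positions 2,4,...): 6 5 9 1 3 1 → sum 25
  kept (positions 1,3,...): 7 0 7 1 9 9 5 → sum 38
Total = 63.
63 mod 10 = 3, so the number is invalid.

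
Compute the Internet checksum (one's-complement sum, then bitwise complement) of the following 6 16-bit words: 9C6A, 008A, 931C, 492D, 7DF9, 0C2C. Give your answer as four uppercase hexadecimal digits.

One's-complement addition (fold any carry out of bit 15 back into bit 0):
  0x9C6A + 0x008A = 0x09CF4
  0x9CF4 + 0x931C = 0x13010 → wrap carry → 0x3011
  0x3011 + 0x492D = 0x0793E
  0x793E + 0x7DF9 = 0x0F737
  0xF737 + 0x0C2C = 0x10363 → wrap carry → 0x0364
One's-complement sum = 0x0364.
Checksum = ~0x0364 & 0xFFFF = 0xFC9B.

FC9B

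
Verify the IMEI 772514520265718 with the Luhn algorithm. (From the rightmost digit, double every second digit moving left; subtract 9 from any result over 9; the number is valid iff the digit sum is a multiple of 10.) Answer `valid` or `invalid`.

invalid

From the right, keep odd positions and double even positions (subtract 9 from any doubled value over 9):
  doubled (positions 2,4,...): 2 1 4 4 8 1 5 → sum 25
  kept (positions 1,3,...): 8 7 6 0 5 1 2 7 → sum 36
Total = 61.
61 mod 10 = 1, so the number is invalid.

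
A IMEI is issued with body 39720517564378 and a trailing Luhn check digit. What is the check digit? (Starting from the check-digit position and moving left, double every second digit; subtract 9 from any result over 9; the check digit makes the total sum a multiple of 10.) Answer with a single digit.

8

Partial digits right→left: 8 7 3 4 6 5 7 1 5 0 2 7 9 3
Double every second digit counting from the check-digit position (so the 1st, 3rd, 5th, ... of the partial from the right).
  doubled (with −9 where >9): 7 6 3 5 1 4 9 → sum 35
  kept as-is: 7 4 5 1 0 7 3 → sum 27
Total = 35 + 27 = 62.
Check digit = (10 − (62 mod 10)) mod 10 = 8.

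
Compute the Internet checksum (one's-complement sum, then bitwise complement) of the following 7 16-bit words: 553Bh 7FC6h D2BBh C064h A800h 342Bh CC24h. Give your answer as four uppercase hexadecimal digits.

EF8C

One's-complement addition (fold any carry out of bit 15 back into bit 0):
  0x553B + 0x7FC6 = 0x0D501
  0xD501 + 0xD2BB = 0x1A7BC → wrap carry → 0xA7BD
  0xA7BD + 0xC064 = 0x16821 → wrap carry → 0x6822
  0x6822 + 0xA800 = 0x11022 → wrap carry → 0x1023
  0x1023 + 0x342B = 0x0444E
  0x444E + 0xCC24 = 0x11072 → wrap carry → 0x1073
One's-complement sum = 0x1073.
Checksum = ~0x1073 & 0xFFFF = 0xEF8C.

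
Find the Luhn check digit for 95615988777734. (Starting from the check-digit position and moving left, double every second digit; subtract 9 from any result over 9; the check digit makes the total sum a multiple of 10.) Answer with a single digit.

Partial digits right→left: 4 3 7 7 7 7 8 8 9 5 1 6 5 9
Double every second digit counting from the check-digit position (so the 1st, 3rd, 5th, ... of the partial from the right).
  doubled (with −9 where >9): 8 5 5 7 9 2 1 → sum 37
  kept as-is: 3 7 7 8 5 6 9 → sum 45
Total = 37 + 45 = 82.
Check digit = (10 − (82 mod 10)) mod 10 = 8.

8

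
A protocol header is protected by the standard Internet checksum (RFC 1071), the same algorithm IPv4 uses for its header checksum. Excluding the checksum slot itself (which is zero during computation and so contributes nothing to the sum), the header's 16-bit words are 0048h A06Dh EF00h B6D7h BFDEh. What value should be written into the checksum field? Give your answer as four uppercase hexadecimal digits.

One's-complement addition (fold any carry out of bit 15 back into bit 0):
  0x0048 + 0xA06D = 0x0A0B5
  0xA0B5 + 0xEF00 = 0x18FB5 → wrap carry → 0x8FB6
  0x8FB6 + 0xB6D7 = 0x1468D → wrap carry → 0x468E
  0x468E + 0xBFDE = 0x1066C → wrap carry → 0x066D
One's-complement sum = 0x066D.
Checksum = ~0x066D & 0xFFFF = 0xF992.

F992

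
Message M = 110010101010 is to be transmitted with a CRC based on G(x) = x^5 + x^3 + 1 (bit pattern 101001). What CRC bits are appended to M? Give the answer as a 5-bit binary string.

01111

Append 5 zeros: 11001010101000000. Divide by 101001 (XOR where the leading bit is 1):
  pos 0: 110010 XOR 101001 = 011011
  pos 1: 110111 XOR 101001 = 011110
  pos 2: 111100 XOR 101001 = 010101
  pos 3: 101011 XOR 101001 = 000010
  pos 7: 100100 XOR 101001 = 001101
  pos 9: 110100 XOR 101001 = 011101
  pos 10: 111010 XOR 101001 = 010011
  pos 11: 100110 XOR 101001 = 001111
Remainder (last 5 bits) = 01111. This is the CRC / FCS.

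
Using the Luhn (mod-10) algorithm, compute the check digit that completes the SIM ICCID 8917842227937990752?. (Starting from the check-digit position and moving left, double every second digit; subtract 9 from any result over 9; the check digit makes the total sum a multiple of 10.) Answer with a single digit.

8

Partial digits right→left: 2 5 7 0 9 9 7 3 9 7 2 2 2 4 8 7 1 9 8
Double every second digit counting from the check-digit position (so the 1st, 3rd, 5th, ... of the partial from the right).
  doubled (with −9 where >9): 4 5 9 5 9 4 4 7 2 7 → sum 56
  kept as-is: 5 0 9 3 7 2 4 7 9 → sum 46
Total = 56 + 46 = 102.
Check digit = (10 − (102 mod 10)) mod 10 = 8.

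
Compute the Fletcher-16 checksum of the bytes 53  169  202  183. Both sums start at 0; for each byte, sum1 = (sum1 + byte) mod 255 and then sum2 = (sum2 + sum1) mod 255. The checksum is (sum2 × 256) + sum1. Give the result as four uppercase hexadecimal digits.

1F61

Running sums (mod 255):
  after byte 0 (53): sum1=53, sum2=53
  after byte 1 (169): sum1=222, sum2=20
  after byte 2 (202): sum1=169, sum2=189
  after byte 3 (183): sum1=97, sum2=31
Checksum = sum2·256 + sum1 = 31·256 + 97 = 8033 = 0x1F61.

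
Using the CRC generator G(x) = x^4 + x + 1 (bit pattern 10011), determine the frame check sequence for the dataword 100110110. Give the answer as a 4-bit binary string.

Append 4 zeros: 1001101100000. Divide by 10011 (XOR where the leading bit is 1):
  pos 0: 10011 XOR 10011 = 00000
  pos 6: 11000 XOR 10011 = 01011
  pos 7: 10110 XOR 10011 = 00101
Remainder (last 4 bits) = 1010. This is the CRC / FCS.

1010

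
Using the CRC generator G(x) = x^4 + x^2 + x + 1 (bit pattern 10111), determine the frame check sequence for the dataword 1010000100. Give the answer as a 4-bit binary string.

0111

Append 4 zeros: 10100001000000. Divide by 10111 (XOR where the leading bit is 1):
  pos 0: 10100 XOR 10111 = 00011
  pos 3: 11001 XOR 10111 = 01110
  pos 4: 11100 XOR 10111 = 01011
  pos 5: 10110 XOR 10111 = 00001
  pos 9: 10000 XOR 10111 = 00111
Remainder (last 4 bits) = 0111. This is the CRC / FCS.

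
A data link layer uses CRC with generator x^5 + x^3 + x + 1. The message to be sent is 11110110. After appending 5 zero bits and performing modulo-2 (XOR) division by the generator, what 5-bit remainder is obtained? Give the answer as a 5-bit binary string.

Append 5 zeros: 1111011000000. Divide by 101011 (XOR where the leading bit is 1):
  pos 0: 111101 XOR 101011 = 010110
  pos 1: 101101 XOR 101011 = 000110
  pos 4: 110000 XOR 101011 = 011011
  pos 5: 110110 XOR 101011 = 011101
  pos 6: 111010 XOR 101011 = 010001
  pos 7: 100010 XOR 101011 = 001001
Remainder (last 5 bits) = 01001. This is the CRC / FCS.

01001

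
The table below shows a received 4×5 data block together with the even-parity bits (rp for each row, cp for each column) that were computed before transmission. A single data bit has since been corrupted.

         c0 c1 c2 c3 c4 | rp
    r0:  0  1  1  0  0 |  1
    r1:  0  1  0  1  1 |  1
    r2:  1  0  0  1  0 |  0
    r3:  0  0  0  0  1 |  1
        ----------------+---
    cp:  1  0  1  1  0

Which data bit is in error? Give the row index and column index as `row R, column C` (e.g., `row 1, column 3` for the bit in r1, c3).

Recompute each row's even parity and compare to rp:
  r0: data parity 0, sent rp 1 → mismatch
  r1: data parity 1, sent rp 1 → ok
  r2: data parity 0, sent rp 0 → ok
  r3: data parity 1, sent rp 1 → ok
Recompute each column's even parity and compare to cp:
  c0: data parity 1, sent cp 1 → ok
  c1: data parity 0, sent cp 0 → ok
  c2: data parity 1, sent cp 1 → ok
  c3: data parity 0, sent cp 1 → mismatch
  c4: data parity 0, sent cp 0 → ok
Exactly one row (r0) and one column (c3) fail → the flipped bit is at their intersection.

row 0, column 3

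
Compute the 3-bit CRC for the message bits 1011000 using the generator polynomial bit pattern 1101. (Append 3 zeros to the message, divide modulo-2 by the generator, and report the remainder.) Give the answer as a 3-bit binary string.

011

Append 3 zeros: 1011000000. Divide by 1101 (XOR where the leading bit is 1):
  pos 0: 1011 XOR 1101 = 0110
  pos 1: 1100 XOR 1101 = 0001
  pos 4: 1000 XOR 1101 = 0101
  pos 5: 1010 XOR 1101 = 0111
  pos 6: 1110 XOR 1101 = 0011
Remainder (last 3 bits) = 011. This is the CRC / FCS.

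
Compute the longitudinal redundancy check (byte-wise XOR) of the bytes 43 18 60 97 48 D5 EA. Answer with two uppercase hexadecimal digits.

XOR the bytes together:
  start with 0x43
  0x43 ⊕ 0x18 = 0x5B
  0x5B ⊕ 0x60 = 0x3B
  0x3B ⊕ 0x97 = 0xAC
  0xAC ⊕ 0x48 = 0xE4
  0xE4 ⊕ 0xD5 = 0x31
  0x31 ⊕ 0xEA = 0xDB

DB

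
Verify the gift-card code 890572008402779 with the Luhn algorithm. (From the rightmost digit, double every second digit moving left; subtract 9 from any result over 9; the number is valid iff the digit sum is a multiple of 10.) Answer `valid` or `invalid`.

From the right, keep odd positions and double even positions (subtract 9 from any doubled value over 9):
  doubled (positions 2,4,...): 5 4 8 0 4 1 9 → sum 31
  kept (positions 1,3,...): 9 7 0 8 0 7 0 8 → sum 39
Total = 70.
70 mod 10 = 0, so the number is valid.

valid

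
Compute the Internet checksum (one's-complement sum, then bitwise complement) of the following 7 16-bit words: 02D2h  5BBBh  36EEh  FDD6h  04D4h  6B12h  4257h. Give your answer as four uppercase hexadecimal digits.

One's-complement addition (fold any carry out of bit 15 back into bit 0):
  0x02D2 + 0x5BBB = 0x05E8D
  0x5E8D + 0x36EE = 0x0957B
  0x957B + 0xFDD6 = 0x19351 → wrap carry → 0x9352
  0x9352 + 0x04D4 = 0x09826
  0x9826 + 0x6B12 = 0x10338 → wrap carry → 0x0339
  0x0339 + 0x4257 = 0x04590
One's-complement sum = 0x4590.
Checksum = ~0x4590 & 0xFFFF = 0xBA6F.

BA6F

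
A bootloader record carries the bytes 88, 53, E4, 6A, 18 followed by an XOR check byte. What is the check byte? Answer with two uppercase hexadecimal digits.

XOR the bytes together:
  start with 0x88
  0x88 ⊕ 0x53 = 0xDB
  0xDB ⊕ 0xE4 = 0x3F
  0x3F ⊕ 0x6A = 0x55
  0x55 ⊕ 0x18 = 0x4D

4D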